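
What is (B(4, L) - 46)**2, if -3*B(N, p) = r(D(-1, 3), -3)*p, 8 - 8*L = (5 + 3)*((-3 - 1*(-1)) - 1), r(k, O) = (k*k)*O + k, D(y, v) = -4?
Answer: 4900/9 ≈ 544.44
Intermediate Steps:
r(k, O) = k + O*k**2 (r(k, O) = k**2*O + k = O*k**2 + k = k + O*k**2)
L = 4 (L = 1 - (5 + 3)*((-3 - 1*(-1)) - 1)/8 = 1 - ((-3 + 1) - 1) = 1 - (-2 - 1) = 1 - (-3) = 1 - 1/8*(-24) = 1 + 3 = 4)
B(N, p) = 52*p/3 (B(N, p) = -(-4*(1 - 3*(-4)))*p/3 = -(-4*(1 + 12))*p/3 = -(-4*13)*p/3 = -(-52)*p/3 = 52*p/3)
(B(4, L) - 46)**2 = ((52/3)*4 - 46)**2 = (208/3 - 46)**2 = (70/3)**2 = 4900/9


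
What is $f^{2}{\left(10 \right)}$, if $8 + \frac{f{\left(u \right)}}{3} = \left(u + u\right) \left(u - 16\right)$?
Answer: $147456$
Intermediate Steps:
$f{\left(u \right)} = -24 + 6 u \left(-16 + u\right)$ ($f{\left(u \right)} = -24 + 3 \left(u + u\right) \left(u - 16\right) = -24 + 3 \cdot 2 u \left(-16 + u\right) = -24 + 6 u \left(-16 + u\right)$)
$f^{2}{\left(10 \right)} = \left(-24 - 960 + 6 \cdot 10^{2}\right)^{2} = \left(-24 - 960 + 6 \cdot 100\right)^{2} = \left(-24 - 960 + 600\right)^{2} = \left(-384\right)^{2} = 147456$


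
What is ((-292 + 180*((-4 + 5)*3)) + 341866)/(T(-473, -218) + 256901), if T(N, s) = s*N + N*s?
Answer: 342114/463129 ≈ 0.73870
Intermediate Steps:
T(N, s) = 2*N*s (T(N, s) = N*s + N*s = 2*N*s)
((-292 + 180*((-4 + 5)*3)) + 341866)/(T(-473, -218) + 256901) = ((-292 + 180*((-4 + 5)*3)) + 341866)/(2*(-473)*(-218) + 256901) = ((-292 + 180*(1*3)) + 341866)/(206228 + 256901) = ((-292 + 180*3) + 341866)/463129 = ((-292 + 540) + 341866)*(1/463129) = (248 + 341866)*(1/463129) = 342114*(1/463129) = 342114/463129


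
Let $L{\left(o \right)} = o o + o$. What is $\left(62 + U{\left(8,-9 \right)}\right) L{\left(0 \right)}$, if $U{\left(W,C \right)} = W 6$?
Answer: $0$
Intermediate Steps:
$L{\left(o \right)} = o + o^{2}$ ($L{\left(o \right)} = o^{2} + o = o + o^{2}$)
$U{\left(W,C \right)} = 6 W$
$\left(62 + U{\left(8,-9 \right)}\right) L{\left(0 \right)} = \left(62 + 6 \cdot 8\right) 0 \left(1 + 0\right) = \left(62 + 48\right) 0 \cdot 1 = 110 \cdot 0 = 0$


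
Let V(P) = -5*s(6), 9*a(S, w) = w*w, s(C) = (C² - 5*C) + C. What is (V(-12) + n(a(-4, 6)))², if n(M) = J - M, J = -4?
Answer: 4624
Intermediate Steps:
s(C) = C² - 4*C
a(S, w) = w²/9 (a(S, w) = (w*w)/9 = w²/9)
V(P) = -60 (V(P) = -30*(-4 + 6) = -30*2 = -5*12 = -60)
n(M) = -4 - M
(V(-12) + n(a(-4, 6)))² = (-60 + (-4 - 6²/9))² = (-60 + (-4 - 36/9))² = (-60 + (-4 - 1*4))² = (-60 + (-4 - 4))² = (-60 - 8)² = (-68)² = 4624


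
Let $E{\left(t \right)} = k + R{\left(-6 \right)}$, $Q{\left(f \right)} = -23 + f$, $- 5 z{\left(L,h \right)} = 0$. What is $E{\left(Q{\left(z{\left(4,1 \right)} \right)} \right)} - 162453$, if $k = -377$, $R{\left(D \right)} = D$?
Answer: $-162836$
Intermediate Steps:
$z{\left(L,h \right)} = 0$ ($z{\left(L,h \right)} = \left(- \frac{1}{5}\right) 0 = 0$)
$E{\left(t \right)} = -383$ ($E{\left(t \right)} = -377 - 6 = -383$)
$E{\left(Q{\left(z{\left(4,1 \right)} \right)} \right)} - 162453 = -383 - 162453 = -162836$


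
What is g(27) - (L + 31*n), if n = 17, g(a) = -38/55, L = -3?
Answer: -28858/55 ≈ -524.69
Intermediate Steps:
g(a) = -38/55 (g(a) = -38*1/55 = -38/55)
g(27) - (L + 31*n) = -38/55 - (-3 + 31*17) = -38/55 - (-3 + 527) = -38/55 - 1*524 = -38/55 - 524 = -28858/55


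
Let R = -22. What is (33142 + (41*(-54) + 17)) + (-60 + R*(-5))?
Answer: 30995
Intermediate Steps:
(33142 + (41*(-54) + 17)) + (-60 + R*(-5)) = (33142 + (41*(-54) + 17)) + (-60 - 22*(-5)) = (33142 + (-2214 + 17)) + (-60 + 110) = (33142 - 2197) + 50 = 30945 + 50 = 30995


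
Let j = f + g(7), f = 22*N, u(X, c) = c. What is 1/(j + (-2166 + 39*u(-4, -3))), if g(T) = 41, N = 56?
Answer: -1/1010 ≈ -0.00099010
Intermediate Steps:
f = 1232 (f = 22*56 = 1232)
j = 1273 (j = 1232 + 41 = 1273)
1/(j + (-2166 + 39*u(-4, -3))) = 1/(1273 + (-2166 + 39*(-3))) = 1/(1273 + (-2166 - 117)) = 1/(1273 - 2283) = 1/(-1010) = -1/1010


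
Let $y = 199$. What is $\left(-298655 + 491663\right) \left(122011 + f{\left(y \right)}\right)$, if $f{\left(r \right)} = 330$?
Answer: $23612791728$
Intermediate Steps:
$\left(-298655 + 491663\right) \left(122011 + f{\left(y \right)}\right) = \left(-298655 + 491663\right) \left(122011 + 330\right) = 193008 \cdot 122341 = 23612791728$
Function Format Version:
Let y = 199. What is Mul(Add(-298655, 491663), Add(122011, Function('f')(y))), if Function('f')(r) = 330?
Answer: 23612791728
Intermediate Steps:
Mul(Add(-298655, 491663), Add(122011, Function('f')(y))) = Mul(Add(-298655, 491663), Add(122011, 330)) = Mul(193008, 122341) = 23612791728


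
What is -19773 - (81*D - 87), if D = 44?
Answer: -23250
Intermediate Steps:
-19773 - (81*D - 87) = -19773 - (81*44 - 87) = -19773 - (3564 - 87) = -19773 - 1*3477 = -19773 - 3477 = -23250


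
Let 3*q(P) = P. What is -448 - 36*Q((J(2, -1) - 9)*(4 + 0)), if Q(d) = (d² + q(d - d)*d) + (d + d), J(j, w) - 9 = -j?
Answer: -2176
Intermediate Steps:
q(P) = P/3
J(j, w) = 9 - j
Q(d) = d² + 2*d (Q(d) = (d² + ((d - d)/3)*d) + (d + d) = (d² + ((⅓)*0)*d) + 2*d = (d² + 0*d) + 2*d = (d² + 0) + 2*d = d² + 2*d)
-448 - 36*Q((J(2, -1) - 9)*(4 + 0)) = -448 - 36*((9 - 1*2) - 9)*(4 + 0)*(2 + ((9 - 1*2) - 9)*(4 + 0)) = -448 - 36*((9 - 2) - 9)*4*(2 + ((9 - 2) - 9)*4) = -448 - 36*(7 - 9)*4*(2 + (7 - 9)*4) = -448 - 36*(-2*4)*(2 - 2*4) = -448 - (-288)*(2 - 8) = -448 - (-288)*(-6) = -448 - 36*48 = -448 - 1728 = -2176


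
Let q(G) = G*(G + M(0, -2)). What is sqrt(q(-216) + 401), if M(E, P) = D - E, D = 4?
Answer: sqrt(46193) ≈ 214.93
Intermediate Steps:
M(E, P) = 4 - E
q(G) = G*(4 + G) (q(G) = G*(G + (4 - 1*0)) = G*(G + (4 + 0)) = G*(G + 4) = G*(4 + G))
sqrt(q(-216) + 401) = sqrt(-216*(4 - 216) + 401) = sqrt(-216*(-212) + 401) = sqrt(45792 + 401) = sqrt(46193)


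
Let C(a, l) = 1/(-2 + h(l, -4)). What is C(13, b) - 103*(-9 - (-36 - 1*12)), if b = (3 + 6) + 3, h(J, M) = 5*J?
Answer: -232985/58 ≈ -4017.0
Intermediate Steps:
b = 12 (b = 9 + 3 = 12)
C(a, l) = 1/(-2 + 5*l)
C(13, b) - 103*(-9 - (-36 - 1*12)) = 1/(-2 + 5*12) - 103*(-9 - (-36 - 1*12)) = 1/(-2 + 60) - 103*(-9 - (-36 - 12)) = 1/58 - 103*(-9 - 1*(-48)) = 1/58 - 103*(-9 + 48) = 1/58 - 103*39 = 1/58 - 4017 = -232985/58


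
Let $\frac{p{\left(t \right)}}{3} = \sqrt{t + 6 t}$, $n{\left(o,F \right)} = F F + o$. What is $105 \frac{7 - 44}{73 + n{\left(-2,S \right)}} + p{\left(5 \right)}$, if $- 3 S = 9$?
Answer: $- \frac{777}{16} + 3 \sqrt{35} \approx -30.814$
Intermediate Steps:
$S = -3$ ($S = \left(- \frac{1}{3}\right) 9 = -3$)
$n{\left(o,F \right)} = o + F^{2}$ ($n{\left(o,F \right)} = F^{2} + o = o + F^{2}$)
$p{\left(t \right)} = 3 \sqrt{7} \sqrt{t}$ ($p{\left(t \right)} = 3 \sqrt{t + 6 t} = 3 \sqrt{7 t} = 3 \sqrt{7} \sqrt{t}$)
$105 \frac{7 - 44}{73 + n{\left(-2,S \right)}} + p{\left(5 \right)} = 105 \frac{7 - 44}{73 - \left(2 - \left(-3\right)^{2}\right)} + 3 \sqrt{7} \sqrt{5} = 105 \left(- \frac{37}{73 + \left(-2 + 9\right)}\right) + 3 \sqrt{35} = 105 \left(- \frac{37}{73 + 7}\right) + 3 \sqrt{35} = 105 \left(- \frac{37}{80}\right) + 3 \sqrt{35} = - \frac{777}{16} + 3 \sqrt{35}$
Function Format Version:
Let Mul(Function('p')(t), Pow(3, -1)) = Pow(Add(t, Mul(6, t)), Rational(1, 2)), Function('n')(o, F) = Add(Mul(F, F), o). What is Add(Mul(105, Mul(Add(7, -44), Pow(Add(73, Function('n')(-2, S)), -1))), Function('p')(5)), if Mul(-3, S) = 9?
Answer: Add(Rational(-777, 16), Mul(3, Pow(35, Rational(1, 2)))) ≈ -30.814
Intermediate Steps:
S = -3 (S = Mul(Rational(-1, 3), 9) = -3)
Function('n')(o, F) = Add(o, Pow(F, 2)) (Function('n')(o, F) = Add(Pow(F, 2), o) = Add(o, Pow(F, 2)))
Function('p')(t) = Mul(3, Pow(7, Rational(1, 2)), Pow(t, Rational(1, 2))) (Function('p')(t) = Mul(3, Pow(Add(t, Mul(6, t)), Rational(1, 2))) = Mul(3, Pow(Mul(7, t), Rational(1, 2))) = Mul(3, Mul(Pow(7, Rational(1, 2)), Pow(t, Rational(1, 2)))) = Mul(3, Pow(7, Rational(1, 2)), Pow(t, Rational(1, 2))))
Add(Mul(105, Mul(Add(7, -44), Pow(Add(73, Function('n')(-2, S)), -1))), Function('p')(5)) = Add(Mul(105, Mul(Add(7, -44), Pow(Add(73, Add(-2, Pow(-3, 2))), -1))), Mul(3, Pow(7, Rational(1, 2)), Pow(5, Rational(1, 2)))) = Add(Mul(105, Mul(-37, Pow(Add(73, Add(-2, 9)), -1))), Mul(3, Pow(35, Rational(1, 2)))) = Add(Mul(105, Mul(-37, Pow(Add(73, 7), -1))), Mul(3, Pow(35, Rational(1, 2)))) = Add(Mul(105, Mul(-37, Pow(80, -1))), Mul(3, Pow(35, Rational(1, 2)))) = Add(Mul(105, Mul(-37, Rational(1, 80))), Mul(3, Pow(35, Rational(1, 2)))) = Add(Mul(105, Rational(-37, 80)), Mul(3, Pow(35, Rational(1, 2)))) = Add(Rational(-777, 16), Mul(3, Pow(35, Rational(1, 2))))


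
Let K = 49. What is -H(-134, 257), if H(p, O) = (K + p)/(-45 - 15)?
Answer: -17/12 ≈ -1.4167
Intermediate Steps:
H(p, O) = -49/60 - p/60 (H(p, O) = (49 + p)/(-45 - 15) = (49 + p)/(-60) = (49 + p)*(-1/60) = -49/60 - p/60)
-H(-134, 257) = -(-49/60 - 1/60*(-134)) = -(-49/60 + 67/30) = -1*17/12 = -17/12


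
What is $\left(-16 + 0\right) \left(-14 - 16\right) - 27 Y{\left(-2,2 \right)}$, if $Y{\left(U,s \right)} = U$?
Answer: $534$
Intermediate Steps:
$\left(-16 + 0\right) \left(-14 - 16\right) - 27 Y{\left(-2,2 \right)} = \left(-16 + 0\right) \left(-14 - 16\right) - -54 = \left(-16\right) \left(-30\right) + 54 = 480 + 54 = 534$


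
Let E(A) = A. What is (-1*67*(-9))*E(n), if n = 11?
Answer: 6633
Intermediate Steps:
(-1*67*(-9))*E(n) = (-1*67*(-9))*11 = -67*(-9)*11 = 603*11 = 6633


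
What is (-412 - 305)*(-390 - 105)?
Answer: 354915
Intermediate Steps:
(-412 - 305)*(-390 - 105) = -717*(-495) = 354915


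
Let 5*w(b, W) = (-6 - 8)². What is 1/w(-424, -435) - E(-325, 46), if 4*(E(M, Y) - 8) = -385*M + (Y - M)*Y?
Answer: -3484461/98 ≈ -35556.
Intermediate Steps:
w(b, W) = 196/5 (w(b, W) = (-6 - 8)²/5 = (⅕)*(-14)² = (⅕)*196 = 196/5)
E(M, Y) = 8 - 385*M/4 + Y*(Y - M)/4 (E(M, Y) = 8 + (-385*M + (Y - M)*Y)/4 = 8 + (-385*M + Y*(Y - M))/4 = 8 + (-385*M/4 + Y*(Y - M)/4) = 8 - 385*M/4 + Y*(Y - M)/4)
1/w(-424, -435) - E(-325, 46) = 1/(196/5) - (8 - 385/4*(-325) + (¼)*46² - ¼*(-325)*46) = 5/196 - (8 + 125125/4 + (¼)*2116 + 7475/2) = 5/196 - (8 + 125125/4 + 529 + 7475/2) = 5/196 - 1*142223/4 = 5/196 - 142223/4 = -3484461/98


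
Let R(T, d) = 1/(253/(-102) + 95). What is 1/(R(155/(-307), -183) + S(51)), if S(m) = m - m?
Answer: 9437/102 ≈ 92.520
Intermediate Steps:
S(m) = 0
R(T, d) = 102/9437 (R(T, d) = 1/(253*(-1/102) + 95) = 1/(-253/102 + 95) = 1/(9437/102) = 102/9437)
1/(R(155/(-307), -183) + S(51)) = 1/(102/9437 + 0) = 1/(102/9437) = 9437/102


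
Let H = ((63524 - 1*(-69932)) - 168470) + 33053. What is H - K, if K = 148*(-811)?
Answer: 118067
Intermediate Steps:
H = -1961 (H = ((63524 + 69932) - 168470) + 33053 = (133456 - 168470) + 33053 = -35014 + 33053 = -1961)
K = -120028
H - K = -1961 - 1*(-120028) = -1961 + 120028 = 118067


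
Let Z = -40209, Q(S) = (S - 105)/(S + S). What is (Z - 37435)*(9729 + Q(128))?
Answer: -48345948917/64 ≈ -7.5541e+8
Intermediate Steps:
Q(S) = (-105 + S)/(2*S) (Q(S) = (-105 + S)/((2*S)) = (-105 + S)*(1/(2*S)) = (-105 + S)/(2*S))
(Z - 37435)*(9729 + Q(128)) = (-40209 - 37435)*(9729 + (1/2)*(-105 + 128)/128) = -77644*(9729 + (1/2)*(1/128)*23) = -77644*(9729 + 23/256) = -77644*2490647/256 = -48345948917/64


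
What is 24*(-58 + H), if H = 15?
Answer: -1032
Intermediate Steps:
24*(-58 + H) = 24*(-58 + 15) = 24*(-43) = -1032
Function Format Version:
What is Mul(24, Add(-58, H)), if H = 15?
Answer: -1032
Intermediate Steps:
Mul(24, Add(-58, H)) = Mul(24, Add(-58, 15)) = Mul(24, -43) = -1032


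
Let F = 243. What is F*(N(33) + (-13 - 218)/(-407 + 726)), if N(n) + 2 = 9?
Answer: 44226/29 ≈ 1525.0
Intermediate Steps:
N(n) = 7 (N(n) = -2 + 9 = 7)
F*(N(33) + (-13 - 218)/(-407 + 726)) = 243*(7 + (-13 - 218)/(-407 + 726)) = 243*(7 - 231/319) = 243*(7 - 231*1/319) = 243*(7 - 21/29) = 243*(182/29) = 44226/29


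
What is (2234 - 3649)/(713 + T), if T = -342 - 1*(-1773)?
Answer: -1415/2144 ≈ -0.65998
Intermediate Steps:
T = 1431 (T = -342 + 1773 = 1431)
(2234 - 3649)/(713 + T) = (2234 - 3649)/(713 + 1431) = -1415/2144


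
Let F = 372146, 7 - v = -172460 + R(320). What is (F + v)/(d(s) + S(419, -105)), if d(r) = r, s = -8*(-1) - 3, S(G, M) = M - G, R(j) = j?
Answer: -181431/173 ≈ -1048.7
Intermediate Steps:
s = 5 (s = 8 - 3 = 5)
v = 172147 (v = 7 - (-172460 + 320) = 7 - 1*(-172140) = 7 + 172140 = 172147)
(F + v)/(d(s) + S(419, -105)) = (372146 + 172147)/(5 + (-105 - 1*419)) = 544293/(5 + (-105 - 419)) = 544293/(5 - 524) = 544293/(-519) = 544293*(-1/519) = -181431/173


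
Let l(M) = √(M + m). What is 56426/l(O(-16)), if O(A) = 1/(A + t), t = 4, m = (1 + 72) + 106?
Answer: 112852*√6441/2147 ≈ 4218.5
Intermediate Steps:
m = 179 (m = 73 + 106 = 179)
O(A) = 1/(4 + A) (O(A) = 1/(A + 4) = 1/(4 + A))
l(M) = √(179 + M) (l(M) = √(M + 179) = √(179 + M))
56426/l(O(-16)) = 56426/(√(179 + 1/(4 - 16))) = 56426/(√(179 + 1/(-12))) = 56426/(√(179 - 1/12)) = 56426/(√(2147/12)) = 56426/((√6441/6)) = 56426*(2*√6441/2147) = 112852*√6441/2147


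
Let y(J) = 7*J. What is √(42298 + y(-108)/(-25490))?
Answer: 2*√1717670376265/12745 ≈ 205.66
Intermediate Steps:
√(42298 + y(-108)/(-25490)) = √(42298 + (7*(-108))/(-25490)) = √(42298 - 756*(-1/25490)) = √(42298 + 378/12745) = √(539088388/12745) = 2*√1717670376265/12745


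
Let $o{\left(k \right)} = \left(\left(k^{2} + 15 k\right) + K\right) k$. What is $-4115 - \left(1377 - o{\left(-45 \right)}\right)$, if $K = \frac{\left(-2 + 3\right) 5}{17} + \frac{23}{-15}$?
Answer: $- \frac{1125166}{17} \approx -66186.0$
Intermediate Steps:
$K = - \frac{316}{255}$ ($K = 1 \cdot 5 \cdot \frac{1}{17} + 23 \left(- \frac{1}{15}\right) = 5 \cdot \frac{1}{17} - \frac{23}{15} = \frac{5}{17} - \frac{23}{15} = - \frac{316}{255} \approx -1.2392$)
$o{\left(k \right)} = k \left(- \frac{316}{255} + k^{2} + 15 k\right)$ ($o{\left(k \right)} = \left(\left(k^{2} + 15 k\right) - \frac{316}{255}\right) k = \left(- \frac{316}{255} + k^{2} + 15 k\right) k = k \left(- \frac{316}{255} + k^{2} + 15 k\right)$)
$-4115 - \left(1377 - o{\left(-45 \right)}\right) = -4115 - \left(1377 - \frac{1}{255} \left(-45\right) \left(-316 + 255 \left(-45\right)^{2} + 3825 \left(-45\right)\right)\right) = -4115 - \left(1377 - \frac{1}{255} \left(-45\right) \left(-316 + 255 \cdot 2025 - 172125\right)\right) = -4115 - \left(1377 - \frac{1}{255} \left(-45\right) \left(-316 + 516375 - 172125\right)\right) = -4115 - \left(1377 - \frac{1}{255} \left(-45\right) 343934\right) = -4115 - \left(1377 - - \frac{1031802}{17}\right) = -4115 - \left(1377 + \frac{1031802}{17}\right) = -4115 - \frac{1055211}{17} = - \frac{1125166}{17}$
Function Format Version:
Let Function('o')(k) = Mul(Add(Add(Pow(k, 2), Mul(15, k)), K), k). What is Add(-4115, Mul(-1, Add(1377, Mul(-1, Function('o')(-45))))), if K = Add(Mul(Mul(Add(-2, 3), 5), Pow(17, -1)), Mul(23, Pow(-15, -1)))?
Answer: Rational(-1125166, 17) ≈ -66186.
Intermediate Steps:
K = Rational(-316, 255) (K = Add(Mul(Mul(1, 5), Rational(1, 17)), Mul(23, Rational(-1, 15))) = Add(Mul(5, Rational(1, 17)), Rational(-23, 15)) = Add(Rational(5, 17), Rational(-23, 15)) = Rational(-316, 255) ≈ -1.2392)
Function('o')(k) = Mul(k, Add(Rational(-316, 255), Pow(k, 2), Mul(15, k))) (Function('o')(k) = Mul(Add(Add(Pow(k, 2), Mul(15, k)), Rational(-316, 255)), k) = Mul(Add(Rational(-316, 255), Pow(k, 2), Mul(15, k)), k) = Mul(k, Add(Rational(-316, 255), Pow(k, 2), Mul(15, k))))
Add(-4115, Mul(-1, Add(1377, Mul(-1, Function('o')(-45))))) = Add(-4115, Mul(-1, Add(1377, Mul(-1, Mul(Rational(1, 255), -45, Add(-316, Mul(255, Pow(-45, 2)), Mul(3825, -45))))))) = Add(-4115, Mul(-1, Add(1377, Mul(-1, Mul(Rational(1, 255), -45, Add(-316, Mul(255, 2025), -172125)))))) = Add(-4115, Mul(-1, Add(1377, Mul(-1, Mul(Rational(1, 255), -45, Add(-316, 516375, -172125)))))) = Add(-4115, Mul(-1, Add(1377, Mul(-1, Mul(Rational(1, 255), -45, 343934))))) = Add(-4115, Mul(-1, Add(1377, Mul(-1, Rational(-1031802, 17))))) = Add(-4115, Mul(-1, Add(1377, Rational(1031802, 17)))) = Add(-4115, Mul(-1, Rational(1055211, 17))) = Add(-4115, Rational(-1055211, 17)) = Rational(-1125166, 17)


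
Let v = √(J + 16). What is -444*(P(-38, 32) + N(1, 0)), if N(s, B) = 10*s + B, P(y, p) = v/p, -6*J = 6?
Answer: -4440 - 111*√15/8 ≈ -4493.7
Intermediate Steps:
J = -1 (J = -⅙*6 = -1)
v = √15 (v = √(-1 + 16) = √15 ≈ 3.8730)
P(y, p) = √15/p
N(s, B) = B + 10*s
-444*(P(-38, 32) + N(1, 0)) = -444*(√15/32 + (0 + 10*1)) = -444*(√15*(1/32) + (0 + 10)) = -444*(√15/32 + 10) = -444*(10 + √15/32) = -4440 - 111*√15/8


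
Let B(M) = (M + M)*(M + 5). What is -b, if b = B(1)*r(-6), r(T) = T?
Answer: 72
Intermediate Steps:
B(M) = 2*M*(5 + M) (B(M) = (2*M)*(5 + M) = 2*M*(5 + M))
b = -72 (b = (2*1*(5 + 1))*(-6) = (2*1*6)*(-6) = 12*(-6) = -72)
-b = -1*(-72) = 72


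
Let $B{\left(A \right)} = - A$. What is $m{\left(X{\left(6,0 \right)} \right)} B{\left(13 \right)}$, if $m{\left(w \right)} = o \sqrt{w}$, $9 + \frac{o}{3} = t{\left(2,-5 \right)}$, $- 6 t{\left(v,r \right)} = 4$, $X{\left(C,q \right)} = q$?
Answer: $0$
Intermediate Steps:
$t{\left(v,r \right)} = - \frac{2}{3}$ ($t{\left(v,r \right)} = \left(- \frac{1}{6}\right) 4 = - \frac{2}{3}$)
$o = -29$ ($o = -27 + 3 \left(- \frac{2}{3}\right) = -27 - 2 = -29$)
$m{\left(w \right)} = - 29 \sqrt{w}$
$m{\left(X{\left(6,0 \right)} \right)} B{\left(13 \right)} = - 29 \sqrt{0} \left(\left(-1\right) 13\right) = \left(-29\right) 0 \left(-13\right) = 0 \left(-13\right) = 0$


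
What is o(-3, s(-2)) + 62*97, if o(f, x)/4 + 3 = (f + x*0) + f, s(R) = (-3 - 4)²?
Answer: 5978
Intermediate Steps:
s(R) = 49 (s(R) = (-7)² = 49)
o(f, x) = -12 + 8*f (o(f, x) = -12 + 4*((f + x*0) + f) = -12 + 4*((f + 0) + f) = -12 + 4*(f + f) = -12 + 4*(2*f) = -12 + 8*f)
o(-3, s(-2)) + 62*97 = (-12 + 8*(-3)) + 62*97 = (-12 - 24) + 6014 = -36 + 6014 = 5978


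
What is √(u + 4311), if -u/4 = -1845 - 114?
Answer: √12147 ≈ 110.21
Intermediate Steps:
u = 7836 (u = -4*(-1845 - 114) = -4*(-1959) = 7836)
√(u + 4311) = √(7836 + 4311) = √12147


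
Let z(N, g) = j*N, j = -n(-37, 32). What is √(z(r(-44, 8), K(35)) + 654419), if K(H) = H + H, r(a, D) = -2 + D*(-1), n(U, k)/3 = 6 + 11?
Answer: √654929 ≈ 809.28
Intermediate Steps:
n(U, k) = 51 (n(U, k) = 3*(6 + 11) = 3*17 = 51)
r(a, D) = -2 - D
j = -51 (j = -1*51 = -51)
K(H) = 2*H
z(N, g) = -51*N
√(z(r(-44, 8), K(35)) + 654419) = √(-51*(-2 - 1*8) + 654419) = √(-51*(-2 - 8) + 654419) = √(-51*(-10) + 654419) = √(510 + 654419) = √654929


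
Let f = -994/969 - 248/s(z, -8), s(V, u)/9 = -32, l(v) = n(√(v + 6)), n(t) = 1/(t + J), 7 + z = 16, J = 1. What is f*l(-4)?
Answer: 1915/11628 - 1915*√2/11628 ≈ -0.068216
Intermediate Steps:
z = 9 (z = -7 + 16 = 9)
n(t) = 1/(1 + t) (n(t) = 1/(t + 1) = 1/(1 + t))
l(v) = 1/(1 + √(6 + v)) (l(v) = 1/(1 + √(v + 6)) = 1/(1 + √(6 + v)))
s(V, u) = -288 (s(V, u) = 9*(-32) = -288)
f = -1915/11628 (f = -994/969 - 248/(-288) = -994*1/969 - 248*(-1/288) = -994/969 + 31/36 = -1915/11628 ≈ -0.16469)
f*l(-4) = -1915/(11628*(1 + √(6 - 4))) = -1915/(11628*(1 + √2))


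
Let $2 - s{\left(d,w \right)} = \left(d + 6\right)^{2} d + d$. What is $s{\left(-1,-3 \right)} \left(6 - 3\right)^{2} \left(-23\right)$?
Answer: $-5796$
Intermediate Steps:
$s{\left(d,w \right)} = 2 - d - d \left(6 + d\right)^{2}$ ($s{\left(d,w \right)} = 2 - \left(\left(d + 6\right)^{2} d + d\right) = 2 - \left(\left(6 + d\right)^{2} d + d\right) = 2 - \left(d \left(6 + d\right)^{2} + d\right) = 2 - \left(d + d \left(6 + d\right)^{2}\right) = 2 - d - d \left(6 + d\right)^{2}$)
$s{\left(-1,-3 \right)} \left(6 - 3\right)^{2} \left(-23\right) = \left(2 - -1 - - \left(6 - 1\right)^{2}\right) \left(6 - 3\right)^{2} \left(-23\right) = \left(2 + 1 - - 5^{2}\right) 3^{2} \left(-23\right) = \left(2 + 1 - \left(-1\right) 25\right) 9 \left(-23\right) = \left(2 + 1 + 25\right) 9 \left(-23\right) = 28 \cdot 9 \left(-23\right) = 252 \left(-23\right) = -5796$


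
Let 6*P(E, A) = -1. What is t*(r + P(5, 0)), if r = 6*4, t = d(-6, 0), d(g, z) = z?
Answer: 0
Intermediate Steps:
P(E, A) = -⅙ (P(E, A) = (⅙)*(-1) = -⅙)
t = 0
r = 24
t*(r + P(5, 0)) = 0*(24 - ⅙) = 0*(143/6) = 0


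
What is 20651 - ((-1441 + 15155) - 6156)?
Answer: 13093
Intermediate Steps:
20651 - ((-1441 + 15155) - 6156) = 20651 - (13714 - 6156) = 20651 - 1*7558 = 20651 - 7558 = 13093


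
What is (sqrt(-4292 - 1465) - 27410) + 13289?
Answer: -14121 + I*sqrt(5757) ≈ -14121.0 + 75.875*I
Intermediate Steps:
(sqrt(-4292 - 1465) - 27410) + 13289 = (sqrt(-5757) - 27410) + 13289 = (I*sqrt(5757) - 27410) + 13289 = (-27410 + I*sqrt(5757)) + 13289 = -14121 + I*sqrt(5757)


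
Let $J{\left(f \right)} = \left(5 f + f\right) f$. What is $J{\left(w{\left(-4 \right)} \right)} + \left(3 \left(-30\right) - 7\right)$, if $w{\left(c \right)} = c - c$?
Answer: $-97$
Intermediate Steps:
$w{\left(c \right)} = 0$
$J{\left(f \right)} = 6 f^{2}$ ($J{\left(f \right)} = 6 f f = 6 f^{2}$)
$J{\left(w{\left(-4 \right)} \right)} + \left(3 \left(-30\right) - 7\right) = 6 \cdot 0^{2} + \left(3 \left(-30\right) - 7\right) = 6 \cdot 0 - 97 = 0 - 97 = -97$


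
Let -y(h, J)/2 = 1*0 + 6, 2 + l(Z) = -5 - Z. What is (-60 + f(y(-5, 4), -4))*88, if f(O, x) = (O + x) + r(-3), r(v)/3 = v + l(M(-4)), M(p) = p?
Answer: -8272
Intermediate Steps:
l(Z) = -7 - Z (l(Z) = -2 + (-5 - Z) = -7 - Z)
y(h, J) = -12 (y(h, J) = -2*(1*0 + 6) = -2*(0 + 6) = -2*6 = -12)
r(v) = -9 + 3*v (r(v) = 3*(v + (-7 - 1*(-4))) = 3*(v + (-7 + 4)) = 3*(v - 3) = 3*(-3 + v) = -9 + 3*v)
f(O, x) = -18 + O + x (f(O, x) = (O + x) + (-9 + 3*(-3)) = (O + x) + (-9 - 9) = (O + x) - 18 = -18 + O + x)
(-60 + f(y(-5, 4), -4))*88 = (-60 + (-18 - 12 - 4))*88 = (-60 - 34)*88 = -94*88 = -8272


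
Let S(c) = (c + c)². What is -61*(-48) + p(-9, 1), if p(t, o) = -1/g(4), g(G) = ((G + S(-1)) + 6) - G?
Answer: 29279/10 ≈ 2927.9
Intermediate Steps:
S(c) = 4*c² (S(c) = (2*c)² = 4*c²)
g(G) = 10 (g(G) = ((G + 4*(-1)²) + 6) - G = ((G + 4*1) + 6) - G = ((G + 4) + 6) - G = ((4 + G) + 6) - G = (10 + G) - G = 10)
p(t, o) = -⅒ (p(t, o) = -1/10 = -1*⅒ = -⅒)
-61*(-48) + p(-9, 1) = -61*(-48) - ⅒ = 2928 - ⅒ = 29279/10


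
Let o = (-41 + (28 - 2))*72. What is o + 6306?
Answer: 5226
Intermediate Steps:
o = -1080 (o = (-41 + 26)*72 = -15*72 = -1080)
o + 6306 = -1080 + 6306 = 5226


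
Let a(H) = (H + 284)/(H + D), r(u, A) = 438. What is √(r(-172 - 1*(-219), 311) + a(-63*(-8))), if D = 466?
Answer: 2*√25804910/485 ≈ 20.948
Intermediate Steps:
a(H) = (284 + H)/(466 + H) (a(H) = (H + 284)/(H + 466) = (284 + H)/(466 + H))
√(r(-172 - 1*(-219), 311) + a(-63*(-8))) = √(438 + (284 - 63*(-8))/(466 - 63*(-8))) = √(438 + (284 + 504)/(466 + 504)) = √(438 + 788/970) = √(438 + (1/970)*788) = √(438 + 394/485) = √(212824/485) = 2*√25804910/485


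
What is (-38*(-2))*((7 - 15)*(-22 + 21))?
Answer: 608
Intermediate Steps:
(-38*(-2))*((7 - 15)*(-22 + 21)) = 76*(-8*(-1)) = 76*8 = 608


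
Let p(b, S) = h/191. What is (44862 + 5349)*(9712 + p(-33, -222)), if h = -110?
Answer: 93135480102/191 ≈ 4.8762e+8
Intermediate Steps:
p(b, S) = -110/191
(44862 + 5349)*(9712 + p(-33, -222)) = (44862 + 5349)*(9712 - 110/191) = 50211*(1854882/191) = 93135480102/191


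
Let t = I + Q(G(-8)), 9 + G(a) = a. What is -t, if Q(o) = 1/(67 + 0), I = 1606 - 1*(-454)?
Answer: -138021/67 ≈ -2060.0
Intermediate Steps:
G(a) = -9 + a
I = 2060 (I = 1606 + 454 = 2060)
Q(o) = 1/67
t = 138021/67 (t = 2060 + 1/67 = 138021/67 ≈ 2060.0)
-t = -1*138021/67 = -138021/67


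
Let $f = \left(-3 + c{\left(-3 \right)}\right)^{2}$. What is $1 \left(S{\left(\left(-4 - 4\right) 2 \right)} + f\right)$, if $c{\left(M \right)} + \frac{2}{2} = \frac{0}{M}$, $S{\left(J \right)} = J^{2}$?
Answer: $272$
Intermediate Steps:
$c{\left(M \right)} = -1$ ($c{\left(M \right)} = -1 + \frac{0}{M} = -1 + 0 = -1$)
$f = 16$ ($f = \left(-3 - 1\right)^{2} = \left(-4\right)^{2} = 16$)
$1 \left(S{\left(\left(-4 - 4\right) 2 \right)} + f\right) = 1 \left(\left(\left(-4 - 4\right) 2\right)^{2} + 16\right) = 1 \left(\left(\left(-8\right) 2\right)^{2} + 16\right) = 1 \left(\left(-16\right)^{2} + 16\right) = 1 \left(256 + 16\right) = 1 \cdot 272 = 272$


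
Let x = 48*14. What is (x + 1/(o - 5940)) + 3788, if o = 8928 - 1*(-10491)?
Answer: 60116341/13479 ≈ 4460.0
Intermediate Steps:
o = 19419 (o = 8928 + 10491 = 19419)
x = 672
(x + 1/(o - 5940)) + 3788 = (672 + 1/(19419 - 5940)) + 3788 = (672 + 1/13479) + 3788 = 9057889/13479 + 3788 = 60116341/13479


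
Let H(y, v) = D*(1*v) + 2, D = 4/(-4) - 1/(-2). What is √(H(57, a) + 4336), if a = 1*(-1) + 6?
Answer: √17342/2 ≈ 65.844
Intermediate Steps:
a = 5 (a = -1 + 6 = 5)
D = -½ (D = 4*(-¼) - 1*(-½) = -1 + ½ = -½ ≈ -0.50000)
H(y, v) = 2 - v/2 (H(y, v) = -v/2 + 2 = 2 - v/2)
√(H(57, a) + 4336) = √((2 - ½*5) + 4336) = √((2 - 5/2) + 4336) = √(-½ + 4336) = √(8671/2) = √17342/2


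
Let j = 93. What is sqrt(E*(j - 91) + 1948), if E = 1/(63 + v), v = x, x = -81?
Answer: sqrt(17531)/3 ≈ 44.135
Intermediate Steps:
v = -81
E = -1/18 (E = 1/(63 - 81) = 1/(-18) = -1/18 ≈ -0.055556)
sqrt(E*(j - 91) + 1948) = sqrt(-(93 - 91)/18 + 1948) = sqrt(-1/18*2 + 1948) = sqrt(-1/9 + 1948) = sqrt(17531/9) = sqrt(17531)/3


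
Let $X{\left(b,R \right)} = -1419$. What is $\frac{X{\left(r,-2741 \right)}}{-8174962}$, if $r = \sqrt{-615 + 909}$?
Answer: $\frac{1419}{8174962} \approx 0.00017358$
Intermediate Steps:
$r = 7 \sqrt{6}$ ($r = \sqrt{294} = 7 \sqrt{6} \approx 17.146$)
$\frac{X{\left(r,-2741 \right)}}{-8174962} = - \frac{1419}{-8174962} = \left(-1419\right) \left(- \frac{1}{8174962}\right) = \frac{1419}{8174962}$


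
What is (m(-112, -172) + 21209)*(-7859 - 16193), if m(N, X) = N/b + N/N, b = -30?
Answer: -7653490712/15 ≈ -5.1023e+8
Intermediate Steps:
m(N, X) = 1 - N/30 (m(N, X) = N/(-30) + N/N = N*(-1/30) + 1 = -N/30 + 1 = 1 - N/30)
(m(-112, -172) + 21209)*(-7859 - 16193) = ((1 - 1/30*(-112)) + 21209)*(-7859 - 16193) = ((1 + 56/15) + 21209)*(-24052) = (71/15 + 21209)*(-24052) = (318206/15)*(-24052) = -7653490712/15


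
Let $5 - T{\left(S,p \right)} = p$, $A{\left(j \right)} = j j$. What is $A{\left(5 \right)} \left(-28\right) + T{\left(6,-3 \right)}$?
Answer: $-692$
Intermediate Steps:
$A{\left(j \right)} = j^{2}$
$T{\left(S,p \right)} = 5 - p$
$A{\left(5 \right)} \left(-28\right) + T{\left(6,-3 \right)} = 5^{2} \left(-28\right) + \left(5 - -3\right) = 25 \left(-28\right) + \left(5 + 3\right) = -700 + 8 = -692$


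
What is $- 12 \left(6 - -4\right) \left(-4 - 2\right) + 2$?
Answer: $722$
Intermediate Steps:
$- 12 \left(6 - -4\right) \left(-4 - 2\right) + 2 = - 12 \left(6 + 4\right) \left(-6\right) + 2 = - 12 \cdot 10 \left(-6\right) + 2 = \left(-12\right) \left(-60\right) + 2 = 720 + 2 = 722$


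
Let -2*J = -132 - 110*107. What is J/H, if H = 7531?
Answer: 5951/7531 ≈ 0.79020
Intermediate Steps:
J = 5951 (J = -(-132 - 110*107)/2 = -(-132 - 11770)/2 = -1/2*(-11902) = 5951)
J/H = 5951/7531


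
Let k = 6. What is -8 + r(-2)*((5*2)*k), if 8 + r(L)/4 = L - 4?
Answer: -3368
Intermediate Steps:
r(L) = -48 + 4*L (r(L) = -32 + 4*(L - 4) = -32 + 4*(-4 + L) = -32 + (-16 + 4*L) = -48 + 4*L)
-8 + r(-2)*((5*2)*k) = -8 + (-48 + 4*(-2))*((5*2)*6) = -8 + (-48 - 8)*(10*6) = -8 - 56*60 = -8 - 3360 = -3368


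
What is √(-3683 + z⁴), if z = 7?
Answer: I*√1282 ≈ 35.805*I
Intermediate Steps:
√(-3683 + z⁴) = √(-3683 + 7⁴) = √(-3683 + 2401) = √(-1282) = I*√1282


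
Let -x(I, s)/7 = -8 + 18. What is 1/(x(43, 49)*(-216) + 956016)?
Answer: 1/971136 ≈ 1.0297e-6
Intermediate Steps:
x(I, s) = -70 (x(I, s) = -7*(-8 + 18) = -7*10 = -70)
1/(x(43, 49)*(-216) + 956016) = 1/(-70*(-216) + 956016) = 1/(15120 + 956016) = 1/971136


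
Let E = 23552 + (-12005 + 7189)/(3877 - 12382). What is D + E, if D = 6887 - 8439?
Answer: 26730688/1215 ≈ 22001.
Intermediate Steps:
D = -1552
E = 28616368/1215 (E = 23552 - 4816/(-8505) = 23552 - 4816*(-1/8505) = 23552 + 688/1215 = 28616368/1215 ≈ 23553.)
D + E = -1552 + 28616368/1215 = 26730688/1215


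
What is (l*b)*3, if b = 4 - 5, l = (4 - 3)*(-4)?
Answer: 12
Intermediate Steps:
l = -4 (l = 1*(-4) = -4)
b = -1
(l*b)*3 = -4*(-1)*3 = 4*3 = 12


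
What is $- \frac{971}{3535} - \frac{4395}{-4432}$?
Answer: $\frac{11232853}{15667120} \approx 0.71697$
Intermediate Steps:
$- \frac{971}{3535} - \frac{4395}{-4432} = \left(-971\right) \frac{1}{3535} - - \frac{4395}{4432} = - \frac{971}{3535} + \frac{4395}{4432} = \frac{11232853}{15667120}$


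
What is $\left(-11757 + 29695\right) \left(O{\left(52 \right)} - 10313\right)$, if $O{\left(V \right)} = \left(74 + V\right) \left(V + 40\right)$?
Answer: $22942702$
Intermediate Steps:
$O{\left(V \right)} = \left(40 + V\right) \left(74 + V\right)$ ($O{\left(V \right)} = \left(74 + V\right) \left(40 + V\right) = \left(40 + V\right) \left(74 + V\right)$)
$\left(-11757 + 29695\right) \left(O{\left(52 \right)} - 10313\right) = \left(-11757 + 29695\right) \left(\left(2960 + 52^{2} + 114 \cdot 52\right) - 10313\right) = 17938 \left(\left(2960 + 2704 + 5928\right) - 10313\right) = 17938 \left(11592 - 10313\right) = 17938 \cdot 1279 = 22942702$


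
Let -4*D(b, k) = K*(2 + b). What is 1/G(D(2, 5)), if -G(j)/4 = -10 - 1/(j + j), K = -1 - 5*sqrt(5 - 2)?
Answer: 493/19706 - 5*sqrt(3)/59118 ≈ 0.024871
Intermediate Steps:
K = -1 - 5*sqrt(3) ≈ -9.6602
D(b, k) = -(-1 - 5*sqrt(3))*(2 + b)/4
G(j) = 40 + 2/j (G(j) = -4*(-10 - 1/(j + j)) = -4*(-10 - 1/(2*j)) = 40 + 2/j)
1/G(D(2, 5)) = 1/(40 + 2/(((1 + 5*sqrt(3))*(2 + 2)/4))) = 1/(40 + 2/(((1/4)*(1 + 5*sqrt(3))*4))) = 1/(40 + 2/(1 + 5*sqrt(3)))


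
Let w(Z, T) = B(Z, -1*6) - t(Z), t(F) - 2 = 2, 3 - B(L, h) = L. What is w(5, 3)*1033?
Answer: -6198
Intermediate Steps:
B(L, h) = 3 - L
t(F) = 4 (t(F) = 2 + 2 = 4)
w(Z, T) = -1 - Z (w(Z, T) = (3 - Z) - 1*4 = (3 - Z) - 4 = -1 - Z)
w(5, 3)*1033 = (-1 - 1*5)*1033 = (-1 - 5)*1033 = -6*1033 = -6198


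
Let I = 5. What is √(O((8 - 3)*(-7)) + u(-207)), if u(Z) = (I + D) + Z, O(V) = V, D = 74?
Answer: I*√163 ≈ 12.767*I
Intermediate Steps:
u(Z) = 79 + Z (u(Z) = (5 + 74) + Z = 79 + Z)
√(O((8 - 3)*(-7)) + u(-207)) = √((8 - 3)*(-7) + (79 - 207)) = √(5*(-7) - 128) = √(-35 - 128) = √(-163) = I*√163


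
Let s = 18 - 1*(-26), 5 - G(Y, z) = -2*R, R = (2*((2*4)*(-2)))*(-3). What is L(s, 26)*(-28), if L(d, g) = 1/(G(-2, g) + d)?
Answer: -28/241 ≈ -0.11618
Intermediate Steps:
R = 96 (R = (2*(8*(-2)))*(-3) = (2*(-16))*(-3) = -32*(-3) = 96)
G(Y, z) = 197 (G(Y, z) = 5 - (-2)*96 = 5 - 1*(-192) = 5 + 192 = 197)
s = 44 (s = 18 + 26 = 44)
L(d, g) = 1/(197 + d)
L(s, 26)*(-28) = -28/(197 + 44) = -28/241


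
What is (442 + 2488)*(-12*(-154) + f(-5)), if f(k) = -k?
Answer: 5429290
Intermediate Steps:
(442 + 2488)*(-12*(-154) + f(-5)) = (442 + 2488)*(-12*(-154) - 1*(-5)) = 2930*(1848 + 5) = 2930*1853 = 5429290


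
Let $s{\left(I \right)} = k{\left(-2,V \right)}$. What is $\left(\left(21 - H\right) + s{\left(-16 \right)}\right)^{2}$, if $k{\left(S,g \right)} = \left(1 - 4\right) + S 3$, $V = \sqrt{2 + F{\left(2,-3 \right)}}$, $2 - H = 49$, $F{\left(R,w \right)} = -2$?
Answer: $3481$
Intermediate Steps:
$H = -47$ ($H = 2 - 49 = -47$)
$V = 0$ ($V = \sqrt{2 - 2} = \sqrt{0} = 0$)
$k{\left(S,g \right)} = -3 + 3 S$
$s{\left(I \right)} = -9$ ($s{\left(I \right)} = -3 + 3 \left(-2\right) = -3 - 6 = -9$)
$\left(\left(21 - H\right) + s{\left(-16 \right)}\right)^{2} = \left(\left(21 - -47\right) - 9\right)^{2} = \left(\left(21 + 47\right) - 9\right)^{2} = \left(68 - 9\right)^{2} = 59^{2} = 3481$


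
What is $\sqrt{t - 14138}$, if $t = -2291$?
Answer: $i \sqrt{16429} \approx 128.18 i$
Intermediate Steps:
$\sqrt{t - 14138} = \sqrt{-2291 - 14138} = \sqrt{-16429} = i \sqrt{16429}$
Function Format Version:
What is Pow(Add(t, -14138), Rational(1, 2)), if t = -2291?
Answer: Mul(I, Pow(16429, Rational(1, 2))) ≈ Mul(128.18, I)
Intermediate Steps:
Pow(Add(t, -14138), Rational(1, 2)) = Pow(Add(-2291, -14138), Rational(1, 2)) = Pow(-16429, Rational(1, 2)) = Mul(I, Pow(16429, Rational(1, 2)))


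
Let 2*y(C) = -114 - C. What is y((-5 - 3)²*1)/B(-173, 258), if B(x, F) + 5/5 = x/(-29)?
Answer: -2581/144 ≈ -17.924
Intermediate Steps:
B(x, F) = -1 - x/29 (B(x, F) = -1 + x/(-29) = -1 + x*(-1/29) = -1 - x/29)
y(C) = -57 - C/2 (y(C) = (-114 - C)/2 = -57 - C/2)
y((-5 - 3)²*1)/B(-173, 258) = (-57 - (-5 - 3)²/2)/(-1 - 1/29*(-173)) = (-57 - (-8)²/2)/(-1 + 173/29) = (-57 - 32)/(144/29) = (-57 - ½*64)*(29/144) = (-57 - 32)*(29/144) = -89*29/144 = -2581/144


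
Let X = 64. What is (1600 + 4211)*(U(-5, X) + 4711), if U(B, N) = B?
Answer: 27346566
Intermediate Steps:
(1600 + 4211)*(U(-5, X) + 4711) = (1600 + 4211)*(-5 + 4711) = 5811*4706 = 27346566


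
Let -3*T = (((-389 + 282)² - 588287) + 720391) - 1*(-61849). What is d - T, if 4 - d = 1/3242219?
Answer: 665997173663/9726657 ≈ 68471.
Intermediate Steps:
d = 12968875/3242219 (d = 4 - 1/3242219 = 12968875/3242219 ≈ 4.0000)
T = -205402/3 (T = -((((-389 + 282)² - 588287) + 720391) - 1*(-61849))/3 = -((((-107)² - 588287) + 720391) + 61849)/3 = -(((11449 - 588287) + 720391) + 61849)/3 = -((-576838 + 720391) + 61849)/3 = -(143553 + 61849)/3 = -⅓*205402 = -205402/3 ≈ -68467.)
d - T = 12968875/3242219 - 1*(-205402/3) = 12968875/3242219 + 205402/3 = 665997173663/9726657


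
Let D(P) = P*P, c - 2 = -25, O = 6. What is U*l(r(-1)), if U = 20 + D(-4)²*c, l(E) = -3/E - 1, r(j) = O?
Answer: 8802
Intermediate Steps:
c = -23 (c = 2 - 25 = -23)
r(j) = 6
D(P) = P²
l(E) = -1 - 3/E
U = -5868 (U = 20 + ((-4)²)²*(-23) = 20 + 16²*(-23) = 20 + 256*(-23) = 20 - 5888 = -5868)
U*l(r(-1)) = -5868*(-3 - 1*6)/6 = -978*(-3 - 6) = -978*(-9) = -5868*(-3/2) = 8802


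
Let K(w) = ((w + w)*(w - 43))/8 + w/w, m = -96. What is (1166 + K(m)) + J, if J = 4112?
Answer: 8615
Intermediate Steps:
K(w) = 1 + w*(-43 + w)/4 (K(w) = ((2*w)*(-43 + w))*(1/8) + 1 = (2*w*(-43 + w))*(1/8) + 1 = w*(-43 + w)/4 + 1 = 1 + w*(-43 + w)/4)
(1166 + K(m)) + J = (1166 + (1 - 43/4*(-96) + (1/4)*(-96)**2)) + 4112 = (1166 + (1 + 1032 + (1/4)*9216)) + 4112 = (1166 + (1 + 1032 + 2304)) + 4112 = (1166 + 3337) + 4112 = 4503 + 4112 = 8615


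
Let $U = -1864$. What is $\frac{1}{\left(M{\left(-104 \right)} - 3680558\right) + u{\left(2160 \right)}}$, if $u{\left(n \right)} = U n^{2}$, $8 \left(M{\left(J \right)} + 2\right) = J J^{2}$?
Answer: $- \frac{1}{8700499568} \approx -1.1494 \cdot 10^{-10}$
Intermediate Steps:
$M{\left(J \right)} = -2 + \frac{J^{3}}{8}$ ($M{\left(J \right)} = -2 + \frac{J J^{2}}{8} = -2 + \frac{J^{3}}{8}$)
$u{\left(n \right)} = - 1864 n^{2}$
$\frac{1}{\left(M{\left(-104 \right)} - 3680558\right) + u{\left(2160 \right)}} = \frac{1}{\left(\left(-2 + \frac{\left(-104\right)^{3}}{8}\right) - 3680558\right) - 1864 \cdot 2160^{2}} = \frac{1}{\left(\left(-2 + \frac{1}{8} \left(-1124864\right)\right) - 3680558\right) - 8696678400} = \frac{1}{\left(\left(-2 - 140608\right) - 3680558\right) - 8696678400} = \frac{1}{\left(-140610 - 3680558\right) - 8696678400} = \frac{1}{-3821168 - 8696678400} = \frac{1}{-8700499568} = - \frac{1}{8700499568}$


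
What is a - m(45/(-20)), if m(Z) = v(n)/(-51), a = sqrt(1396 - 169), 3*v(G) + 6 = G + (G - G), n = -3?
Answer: -1/17 + sqrt(1227) ≈ 34.970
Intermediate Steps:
v(G) = -2 + G/3 (v(G) = -2 + (G + (G - G))/3 = -2 + (G + 0)/3 = -2 + G/3)
a = sqrt(1227) ≈ 35.029
m(Z) = 1/17 (m(Z) = (-2 + (1/3)*(-3))/(-51) = (-2 - 1)*(-1/51) = -3*(-1/51) = 1/17)
a - m(45/(-20)) = sqrt(1227) - 1*1/17 = sqrt(1227) - 1/17 = -1/17 + sqrt(1227)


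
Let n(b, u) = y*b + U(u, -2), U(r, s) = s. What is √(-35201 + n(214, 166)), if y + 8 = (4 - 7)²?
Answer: I*√34989 ≈ 187.05*I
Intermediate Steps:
y = 1 (y = -8 + (4 - 7)² = -8 + (-3)² = -8 + 9 = 1)
n(b, u) = -2 + b (n(b, u) = 1*b - 2 = b - 2 = -2 + b)
√(-35201 + n(214, 166)) = √(-35201 + (-2 + 214)) = √(-35201 + 212) = √(-34989) = I*√34989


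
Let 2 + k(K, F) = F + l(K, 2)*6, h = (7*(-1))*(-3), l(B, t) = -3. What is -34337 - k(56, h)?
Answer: -34338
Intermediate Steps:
h = 21 (h = -7*(-3) = 21)
k(K, F) = -20 + F (k(K, F) = -2 + (F - 3*6) = -2 + (F - 18) = -2 + (-18 + F) = -20 + F)
-34337 - k(56, h) = -34337 - (-20 + 21) = -34337 - 1*1 = -34337 - 1 = -34338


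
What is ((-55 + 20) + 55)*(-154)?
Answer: -3080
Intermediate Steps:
((-55 + 20) + 55)*(-154) = (-35 + 55)*(-154) = 20*(-154) = -3080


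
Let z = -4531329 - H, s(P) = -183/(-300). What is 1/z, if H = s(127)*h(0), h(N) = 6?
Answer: -50/226566633 ≈ -2.2069e-7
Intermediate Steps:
s(P) = 61/100 (s(P) = -183*(-1/300) = 61/100)
H = 183/50 (H = (61/100)*6 = 183/50 ≈ 3.6600)
z = -226566633/50 (z = -4531329 - 1*183/50 = -4531329 - 183/50 = -226566633/50 ≈ -4.5313e+6)
1/z = 1/(-226566633/50) = -50/226566633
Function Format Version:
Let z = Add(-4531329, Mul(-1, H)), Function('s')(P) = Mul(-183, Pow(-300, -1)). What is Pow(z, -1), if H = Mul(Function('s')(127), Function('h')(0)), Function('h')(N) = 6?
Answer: Rational(-50, 226566633) ≈ -2.2069e-7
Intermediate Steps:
Function('s')(P) = Rational(61, 100) (Function('s')(P) = Mul(-183, Rational(-1, 300)) = Rational(61, 100))
H = Rational(183, 50) (H = Mul(Rational(61, 100), 6) = Rational(183, 50) ≈ 3.6600)
z = Rational(-226566633, 50) (z = Add(-4531329, Mul(-1, Rational(183, 50))) = Add(-4531329, Rational(-183, 50)) = Rational(-226566633, 50) ≈ -4.5313e+6)
Pow(z, -1) = Pow(Rational(-226566633, 50), -1) = Rational(-50, 226566633)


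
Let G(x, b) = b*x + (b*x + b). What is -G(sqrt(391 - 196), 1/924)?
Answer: -1/924 - sqrt(195)/462 ≈ -0.031308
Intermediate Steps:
G(x, b) = b + 2*b*x (G(x, b) = b*x + (b + b*x) = b + 2*b*x)
-G(sqrt(391 - 196), 1/924) = -(1 + 2*sqrt(391 - 196))/924 = -(1 + 2*sqrt(195))/924 = -(1/924 + sqrt(195)/462) = -1/924 - sqrt(195)/462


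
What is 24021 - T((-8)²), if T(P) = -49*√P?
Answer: 24413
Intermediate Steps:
24021 - T((-8)²) = 24021 - (-49)*√((-8)²) = 24021 - (-49)*√64 = 24021 - (-49)*8 = 24021 - 1*(-392) = 24021 + 392 = 24413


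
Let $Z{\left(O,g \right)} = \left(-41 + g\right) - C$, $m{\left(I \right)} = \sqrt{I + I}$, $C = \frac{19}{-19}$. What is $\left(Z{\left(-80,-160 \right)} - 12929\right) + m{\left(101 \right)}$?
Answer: $-13129 + \sqrt{202} \approx -13115.0$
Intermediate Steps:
$C = -1$ ($C = 19 \left(- \frac{1}{19}\right) = -1$)
$m{\left(I \right)} = \sqrt{2} \sqrt{I}$ ($m{\left(I \right)} = \sqrt{2 I} = \sqrt{2} \sqrt{I}$)
$Z{\left(O,g \right)} = -40 + g$ ($Z{\left(O,g \right)} = \left(-41 + g\right) - -1 = \left(-41 + g\right) + 1 = -40 + g$)
$\left(Z{\left(-80,-160 \right)} - 12929\right) + m{\left(101 \right)} = \left(\left(-40 - 160\right) - 12929\right) + \sqrt{2} \sqrt{101} = \left(-200 - 12929\right) + \sqrt{202} = -13129 + \sqrt{202}$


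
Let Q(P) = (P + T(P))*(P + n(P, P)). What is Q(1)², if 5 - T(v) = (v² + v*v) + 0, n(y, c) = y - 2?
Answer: 0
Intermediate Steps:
n(y, c) = -2 + y
T(v) = 5 - 2*v² (T(v) = 5 - ((v² + v*v) + 0) = 5 - ((v² + v²) + 0) = 5 - (2*v² + 0) = 5 - 2*v²)
Q(P) = (-2 + 2*P)*(5 + P - 2*P²) (Q(P) = (P + (5 - 2*P²))*(P + (-2 + P)) = (5 + P - 2*P²)*(-2 + 2*P) = (-2 + 2*P)*(5 + P - 2*P²))
Q(1)² = (-10 - 4*1³ + 6*1² + 8*1)² = (-10 - 4*1 + 6*1 + 8)² = (-10 - 4 + 6 + 8)² = 0² = 0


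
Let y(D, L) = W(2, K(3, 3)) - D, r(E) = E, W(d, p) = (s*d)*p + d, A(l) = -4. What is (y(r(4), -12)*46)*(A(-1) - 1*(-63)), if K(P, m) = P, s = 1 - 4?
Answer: -54280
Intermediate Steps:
s = -3
W(d, p) = d - 3*d*p (W(d, p) = (-3*d)*p + d = -3*d*p + d = d - 3*d*p)
y(D, L) = -16 - D (y(D, L) = 2*(1 - 3*3) - D = 2*(1 - 9) - D = 2*(-8) - D = -16 - D)
(y(r(4), -12)*46)*(A(-1) - 1*(-63)) = ((-16 - 1*4)*46)*(-4 - 1*(-63)) = ((-16 - 4)*46)*(-4 + 63) = -20*46*59 = -920*59 = -54280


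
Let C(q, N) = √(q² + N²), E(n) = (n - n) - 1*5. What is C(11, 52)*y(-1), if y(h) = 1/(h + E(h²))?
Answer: -5*√113/6 ≈ -8.8585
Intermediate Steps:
E(n) = -5 (E(n) = 0 - 5 = -5)
y(h) = 1/(-5 + h) (y(h) = 1/(h - 5) = 1/(-5 + h))
C(q, N) = √(N² + q²)
C(11, 52)*y(-1) = √(52² + 11²)/(-5 - 1) = √(2704 + 121)/(-6) = √2825*(-⅙) = (5*√113)*(-⅙) = -5*√113/6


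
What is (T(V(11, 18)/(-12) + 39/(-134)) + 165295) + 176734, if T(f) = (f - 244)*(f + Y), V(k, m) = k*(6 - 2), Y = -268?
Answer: 66170860549/161604 ≈ 4.0946e+5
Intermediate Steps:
V(k, m) = 4*k (V(k, m) = k*4 = 4*k)
T(f) = (-268 + f)*(-244 + f) (T(f) = (f - 244)*(f - 268) = (-244 + f)*(-268 + f) = (-268 + f)*(-244 + f))
(T(V(11, 18)/(-12) + 39/(-134)) + 165295) + 176734 = ((65392 + ((4*11)/(-12) + 39/(-134))² - 512*((4*11)/(-12) + 39/(-134))) + 165295) + 176734 = ((65392 + (44*(-1/12) + 39*(-1/134))² - 512*(44*(-1/12) + 39*(-1/134))) + 165295) + 176734 = ((65392 + (-11/3 - 39/134)² - 512*(-11/3 - 39/134)) + 165295) + 176734 = ((65392 + (-1591/402)² - 512*(-1591/402)) + 165295) + 176734 = ((65392 + 2531281/161604 + 407296/201) + 165295) + 176734 = (10897606033/161604 + 165295) + 176734 = 37609939213/161604 + 176734 = 66170860549/161604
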